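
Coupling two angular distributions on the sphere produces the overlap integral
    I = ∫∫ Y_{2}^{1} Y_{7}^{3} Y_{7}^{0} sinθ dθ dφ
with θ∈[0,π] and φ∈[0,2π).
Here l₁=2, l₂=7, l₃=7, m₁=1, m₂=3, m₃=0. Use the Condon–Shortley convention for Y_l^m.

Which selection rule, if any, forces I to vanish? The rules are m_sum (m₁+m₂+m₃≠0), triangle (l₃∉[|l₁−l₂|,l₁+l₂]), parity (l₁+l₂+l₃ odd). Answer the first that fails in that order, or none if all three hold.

m_sum

Σmᵢ = 4  ✗
l₃∈[|l₁−l₂|,l₁+l₂]=[5,9], have l₃=7
Σlᵢ = 16 ⇒ even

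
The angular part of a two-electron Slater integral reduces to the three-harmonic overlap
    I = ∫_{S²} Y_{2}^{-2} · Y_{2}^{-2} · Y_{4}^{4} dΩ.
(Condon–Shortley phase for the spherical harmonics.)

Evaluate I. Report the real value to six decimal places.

0.337168

m-sum 0 ✓  L=8 even ✓  0≤4≤4 ✓
Π(2lᵢ+1) = 5×5×9 = 225
triangle coeff Δ(2,2,4) = 1/630
Σ_t [0,0]: t=0:+1/16 = 1/16
(3j)²=2/35 [(2 2 4; 0 0 0)], sign=+1
Σ_t [0,0]: t=0:+1/576 = 1/576
(3j)²=1/9 [(2 2 4; -2 -2 4)], sign=+1
⇒ 4πI² = 10/7
I = (+1)√(10/7/(4π)) = 0.33716777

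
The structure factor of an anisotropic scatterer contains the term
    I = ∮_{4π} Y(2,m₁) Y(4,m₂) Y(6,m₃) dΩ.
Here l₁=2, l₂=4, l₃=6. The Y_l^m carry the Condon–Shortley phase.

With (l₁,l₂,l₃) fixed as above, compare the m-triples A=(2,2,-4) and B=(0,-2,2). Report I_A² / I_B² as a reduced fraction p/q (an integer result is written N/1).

5/4

Same 2,4,6: normalisation and zero-m 3j drop out of the ratio.
A: Δ: 0! 4! 8! / 13! → 1/6435; sum: t=0:+1/34560 = 1/34560; 3j²(2 4 6; 2 2 -4) = Δ·Π!·Σ² = 14/429  (sign +1)
B: Δ: 0! 4! 8! / 13! → 1/6435; sum: t=0:+1/5760 = 1/5760; 3j²(2 4 6; 0 -2 2) = Δ·Π!·Σ² = 56/2145  (sign +1)
I_A²/I_B² = (14/429)/(56/2145) = 5/4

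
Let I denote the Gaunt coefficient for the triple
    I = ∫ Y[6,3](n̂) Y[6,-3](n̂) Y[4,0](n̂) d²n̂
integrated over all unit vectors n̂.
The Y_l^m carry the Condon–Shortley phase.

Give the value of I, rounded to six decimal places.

m-sum 0 ✓  L=16 even ✓  0≤4≤12 ✓
Π(2lᵢ+1) = 13×13×9 = 1521
triangle coeff Δ(6,6,4) = 1/15315300
Σ_t [2,6]: t=2:+1/829440 t=3:−1/25920 t=4:+1/9216 t=5:−1/25920 t=6:+1/829440 = 7/207360
(3j)²=28/2431 [(6 6 4; 0 0 0)], sign=+1
Σ_t [0,3]: t=0:+1/1451520 t=1:−1/80640 t=2:+1/51840 t=3:−1/414720 = 1/193536
(3j)²=81/17017 [(6 6 4; 3 -3 0)], sign=+1
⇒ 4πI² = 2916/34969
I = (+1)√(2916/34969/(4π)) = 0.08146053

0.081461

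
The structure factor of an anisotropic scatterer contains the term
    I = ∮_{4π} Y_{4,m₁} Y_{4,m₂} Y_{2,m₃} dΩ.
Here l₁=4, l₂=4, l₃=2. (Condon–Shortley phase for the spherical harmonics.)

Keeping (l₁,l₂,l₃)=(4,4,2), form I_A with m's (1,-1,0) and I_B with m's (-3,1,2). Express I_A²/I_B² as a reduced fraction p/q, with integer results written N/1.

289/378

l's match ⇒ only the (l;m) 3-j factors differ between A and B.
A: triangle coeff Δ(4,4,2) = 1/13860; Σ_t [1,3]: t=1:−1/480 t=2:+1/48 t=3:−1/144 = 17/1440; (3j)²=289/13860 [(4 4 2; 1 -1 0)], sign=+1
B: triangle coeff Δ(4,4,2) = 1/13860; Σ_t [5,5]: t=5:−1/480 = -1/480; (3j)²=3/110 [(4 4 2; -3 1 2)], sign=-1
I_A²/I_B² = (289/13860)/(3/110) = 289/378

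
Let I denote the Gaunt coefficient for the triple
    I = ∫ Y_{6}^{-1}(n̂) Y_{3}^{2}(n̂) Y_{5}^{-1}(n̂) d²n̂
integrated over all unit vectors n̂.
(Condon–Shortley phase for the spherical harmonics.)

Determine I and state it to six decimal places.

Checks pass: Σm=0; 14 even; l₃=5∈[3,9].
(2·6+1)(2·3+1)(2·5+1) = 1001
Δ: 4! 8! 2! / 15! → 1/675675
sum: t=1:−1/8640 t=2:+1/2304 t=3:−1/8640 = 7/34560
3j²(6 3 5; 0 0 0) = Δ·Π!·Σ² = 7/429  (sign -1)
sum: t=3:−1/6912 t=4:+1/17280 = -1/11520
3j²(6 3 5; -1 2 -1) = Δ·Π!·Σ² = 2/143  (sign -1)
combine: 4πI² = 1001·7/429·2/143 = 98/429
take √, sign +1: I = 0.13482780

0.134828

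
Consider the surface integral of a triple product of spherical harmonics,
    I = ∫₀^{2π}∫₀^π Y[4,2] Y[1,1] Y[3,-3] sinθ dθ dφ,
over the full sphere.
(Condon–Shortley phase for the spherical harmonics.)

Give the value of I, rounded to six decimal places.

0.061558

Checks pass: Σm=0; 8 even; l₃=3∈[3,5].
(2·4+1)(2·1+1)(2·3+1) = 189
Δ: 2! 6! 0! / 9! → 1/252
sum: t=1:−1/36 = -1/36
3j²(4 1 3; 0 0 0) = Δ·Π!·Σ² = 4/63  (sign +1)
sum: t=2:+1/1440 = 1/1440
3j²(4 1 3; 2 1 -3) = Δ·Π!·Σ² = 1/252  (sign +1)
combine: 4πI² = 189·4/63·1/252 = 1/21
take √, sign +1: I = 0.06155813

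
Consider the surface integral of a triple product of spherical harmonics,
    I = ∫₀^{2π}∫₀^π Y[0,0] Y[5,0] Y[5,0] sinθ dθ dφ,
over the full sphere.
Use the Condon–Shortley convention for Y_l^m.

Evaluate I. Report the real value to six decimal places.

m-sum 0 ✓  L=10 even ✓  5≤5≤5 ✓
Π(2lᵢ+1) = 1×11×11 = 121
triangle coeff Δ(0,5,5) = 1/11
Σ_t [0,0]: t=0:+1/14400 = 1/14400
(3j)²=1/11 [(0 5 5; 0 0 0)], sign=-1
(m-triple is (0,0,0) — same symbol as above.)
⇒ 4πI² = 1/1
I = (+1)√(1/1/(4π)) = 0.28209479

0.282095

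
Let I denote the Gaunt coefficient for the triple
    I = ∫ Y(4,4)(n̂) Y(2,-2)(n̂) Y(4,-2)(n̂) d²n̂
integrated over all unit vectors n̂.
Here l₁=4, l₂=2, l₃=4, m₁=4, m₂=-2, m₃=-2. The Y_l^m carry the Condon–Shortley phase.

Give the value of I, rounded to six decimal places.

Rules hold: Σm=0, L=10 even, 2≤4≤6.
N = 9·5·9 = 405
Δ = 2!·6!·2!/11! = 1/13860
Racah Σ t=0..2: t=0:+1/192 t=1:−1/36 t=2:+1/192 = -5/288
⇒ 3j(4 2 4; 0 0 0)² = 20/693, sgn -1
Racah Σ t=0..0: t=0:+1/2880 = 1/2880
⇒ 3j(4 2 4; 4 -2 -2)² = 2/165, sgn +1
4πI² = N·(3j₀)²·(3jₘ)² = 120/847
I = -1·√(0.141677/4π) = -0.10618031

-0.106180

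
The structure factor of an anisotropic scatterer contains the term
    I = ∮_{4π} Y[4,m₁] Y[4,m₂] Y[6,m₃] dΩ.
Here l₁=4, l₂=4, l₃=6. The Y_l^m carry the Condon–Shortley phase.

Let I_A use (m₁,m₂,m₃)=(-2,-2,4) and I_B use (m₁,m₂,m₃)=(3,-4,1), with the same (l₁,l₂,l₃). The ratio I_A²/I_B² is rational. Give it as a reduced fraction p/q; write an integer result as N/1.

6/1

Shared (l₁,l₂,l₃)=(4,4,6): N and (l;000)² cancel in I_A²/I_B².
A: Δ = 2!·6!·6!/15! = 1/1261260; Racah Σ t=0..2: t=0:+1/69120 t=1:−1/14400 t=2:+1/69120 = -7/172800; ⇒ 3j(4 4 6; -2 -2 4)² = 14/715, sgn -1
B: Δ = 2!·6!·6!/15! = 1/1261260; Racah Σ t=0..0: t=0:+1/172800 = 1/172800; ⇒ 3j(4 4 6; 3 -4 1)² = 7/2145, sgn -1
I_A²/I_B² = (14/715)/(7/2145) = 6/1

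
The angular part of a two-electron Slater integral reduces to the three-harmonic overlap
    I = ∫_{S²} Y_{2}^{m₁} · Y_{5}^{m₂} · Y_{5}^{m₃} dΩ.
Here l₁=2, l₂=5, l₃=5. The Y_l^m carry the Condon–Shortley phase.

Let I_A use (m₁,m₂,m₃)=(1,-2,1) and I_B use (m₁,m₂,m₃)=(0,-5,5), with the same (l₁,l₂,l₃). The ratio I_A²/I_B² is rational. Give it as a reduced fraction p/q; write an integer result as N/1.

l's match ⇒ only the (l;m) 3-j factors differ between A and B.
A: triangle coeff Δ(2,5,5) = 1/38610; Σ_t [0,1]: t=0:+1/1440 t=1:−1/2880 = 1/2880; (3j)²=7/715 [(2 5 5; 1 -2 1)], sign=+1
B: triangle coeff Δ(2,5,5) = 1/38610; Σ_t [0,0]: t=0:+1/161280 = 1/161280; (3j)²=15/286 [(2 5 5; 0 -5 5)], sign=+1
I_A²/I_B² = (7/715)/(15/286) = 14/75

14/75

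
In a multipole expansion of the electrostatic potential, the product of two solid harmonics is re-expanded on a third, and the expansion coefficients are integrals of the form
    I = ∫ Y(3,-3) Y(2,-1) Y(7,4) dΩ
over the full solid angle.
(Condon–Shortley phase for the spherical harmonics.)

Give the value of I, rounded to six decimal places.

0.000000

|3−2|≤7≤3+2 violated ⇒ I = 0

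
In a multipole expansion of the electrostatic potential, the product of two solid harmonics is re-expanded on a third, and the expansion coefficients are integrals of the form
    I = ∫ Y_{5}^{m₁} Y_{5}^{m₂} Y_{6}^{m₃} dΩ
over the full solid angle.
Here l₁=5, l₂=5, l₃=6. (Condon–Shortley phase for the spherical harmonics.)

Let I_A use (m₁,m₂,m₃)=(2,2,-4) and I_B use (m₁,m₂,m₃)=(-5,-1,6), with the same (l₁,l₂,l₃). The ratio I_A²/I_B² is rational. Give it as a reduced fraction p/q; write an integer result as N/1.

Same 5,5,6: normalisation and zero-m 3j drop out of the ratio.
A: Δ: 4! 6! 6! / 17! → 1/28588560; sum: t=1:−1/207360 t=2:+1/57600 t=3:−1/207360 = 1/129600; 3j²(5 5 6; 2 2 -4) = Δ·Π!·Σ² = 168/12155  (sign +1)
B: Δ: 4! 6! 6! / 17! → 1/28588560; sum: t=4:+1/12441600 = 1/12441600; 3j²(5 5 6; -5 -1 6) = Δ·Π!·Σ² = 3/442  (sign +1)
I_A²/I_B² = (168/12155)/(3/442) = 112/55

112/55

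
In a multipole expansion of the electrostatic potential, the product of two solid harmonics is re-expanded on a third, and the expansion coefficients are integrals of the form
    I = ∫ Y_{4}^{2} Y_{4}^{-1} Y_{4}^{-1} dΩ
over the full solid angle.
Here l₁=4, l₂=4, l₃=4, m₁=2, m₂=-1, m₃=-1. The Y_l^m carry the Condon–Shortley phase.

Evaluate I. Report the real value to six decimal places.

Checks pass: Σm=0; 12 even; l₃=4∈[0,8].
(2·4+1)(2·4+1)(2·4+1) = 729
Δ: 4! 4! 4! / 13! → 1/450450
sum: t=0:+1/13824 t=1:−1/216 t=2:+1/64 t=3:−1/216 t=4:+1/13824 = 5/768
3j²(4 4 4; 0 0 0) = Δ·Π!·Σ² = 18/1001  (sign +1)
sum: t=0:+1/576 t=1:−1/144 t=2:+1/576 = -1/288
3j²(4 4 4; 2 -1 -1) = Δ·Π!·Σ² = 20/1001  (sign +1)
combine: 4πI² = 729·18/1001·20/1001 = 262440/1002001
take √, sign +1: I = 0.14436968

0.144370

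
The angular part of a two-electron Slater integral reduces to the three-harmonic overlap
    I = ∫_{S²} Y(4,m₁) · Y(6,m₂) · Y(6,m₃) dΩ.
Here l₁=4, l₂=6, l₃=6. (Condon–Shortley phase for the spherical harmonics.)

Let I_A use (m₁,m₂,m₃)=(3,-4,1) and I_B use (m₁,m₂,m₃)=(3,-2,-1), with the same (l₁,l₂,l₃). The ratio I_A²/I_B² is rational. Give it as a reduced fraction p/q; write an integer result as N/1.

750/49

Shared (l₁,l₂,l₃)=(4,6,6): N and (l;000)² cancel in I_A²/I_B².
A: Δ = 4!·4!·8!/17! = 1/15315300; Racah Σ t=0..1: t=0:+1/207360 t=1:−1/725760 = 1/290304; ⇒ 3j(4 6 6; 3 -4 1)² = 125/7293, sgn -1
B: Δ = 4!·4!·8!/17! = 1/15315300; Racah Σ t=0..1: t=0:+1/82944 t=1:−1/103680 = 1/414720; ⇒ 3j(4 6 6; 3 -2 -1)² = 49/43758, sgn -1
I_A²/I_B² = (125/7293)/(49/43758) = 750/49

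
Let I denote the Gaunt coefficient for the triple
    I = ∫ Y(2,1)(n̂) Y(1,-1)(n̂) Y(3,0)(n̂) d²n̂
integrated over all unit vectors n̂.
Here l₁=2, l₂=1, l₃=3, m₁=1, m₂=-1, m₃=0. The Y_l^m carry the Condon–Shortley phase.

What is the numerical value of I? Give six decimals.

m-sum 0 ✓  L=6 even ✓  1≤3≤3 ✓
Π(2lᵢ+1) = 5×3×7 = 105
triangle coeff Δ(2,1,3) = 1/105
Σ_t [0,0]: t=0:+1/4 = 1/4
(3j)²=3/35 [(2 1 3; 0 0 0)], sign=-1
Σ_t [0,0]: t=0:+1/12 = 1/12
(3j)²=1/35 [(2 1 3; 1 -1 0)], sign=-1
⇒ 4πI² = 9/35
I = (+1)√(9/35/(4π)) = 0.14304817

0.143048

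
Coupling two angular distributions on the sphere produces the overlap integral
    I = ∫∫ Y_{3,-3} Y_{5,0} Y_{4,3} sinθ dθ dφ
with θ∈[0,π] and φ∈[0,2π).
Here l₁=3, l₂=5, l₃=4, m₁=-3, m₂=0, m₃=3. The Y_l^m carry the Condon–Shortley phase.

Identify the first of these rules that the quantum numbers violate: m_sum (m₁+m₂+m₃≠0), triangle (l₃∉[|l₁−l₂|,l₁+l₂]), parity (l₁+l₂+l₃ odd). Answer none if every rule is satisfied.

Σmᵢ = 0  ✓
l₃∈[|l₁−l₂|,l₁+l₂]=[2,8], have l₃=4  ✓
Σlᵢ = 12 ⇒ even  ✓

none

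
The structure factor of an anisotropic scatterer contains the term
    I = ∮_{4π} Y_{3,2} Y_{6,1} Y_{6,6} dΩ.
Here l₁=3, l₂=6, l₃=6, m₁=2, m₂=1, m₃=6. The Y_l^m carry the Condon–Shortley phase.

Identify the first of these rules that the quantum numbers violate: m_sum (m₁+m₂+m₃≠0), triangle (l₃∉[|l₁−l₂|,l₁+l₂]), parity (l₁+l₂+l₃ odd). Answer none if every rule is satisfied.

azimuthal sum: 2 + 1 + 6 = 9  ✗
3 ≤ 6 ≤ 9 (triangle on l)
L = 3 + 6 + 6 = 15 (odd)

m_sum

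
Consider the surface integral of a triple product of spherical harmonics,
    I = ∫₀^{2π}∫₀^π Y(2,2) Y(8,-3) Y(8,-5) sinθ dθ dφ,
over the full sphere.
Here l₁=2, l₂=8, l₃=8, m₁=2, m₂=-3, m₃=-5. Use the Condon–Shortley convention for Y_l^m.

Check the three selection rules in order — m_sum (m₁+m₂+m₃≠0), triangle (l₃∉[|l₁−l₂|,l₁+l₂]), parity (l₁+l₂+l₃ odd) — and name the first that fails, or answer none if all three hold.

m₁+m₂+m₃ = 2 − 3 − 5 = -6  ✗
triangle: |2−8|=6 ≤ l₃=8 ≤ 2+8=10
parity: l₁+l₂+l₃ = 18 is even

m_sum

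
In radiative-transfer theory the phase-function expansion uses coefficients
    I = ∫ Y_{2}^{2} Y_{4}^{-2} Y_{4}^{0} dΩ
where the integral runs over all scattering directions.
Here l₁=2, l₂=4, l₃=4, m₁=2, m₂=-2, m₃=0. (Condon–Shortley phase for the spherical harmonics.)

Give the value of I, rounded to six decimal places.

-0.190365

Rules hold: Σm=0, L=10 even, 2≤4≤6.
N = 5·9·9 = 405
Δ = 2!·2!·6!/11! = 1/13860
Racah Σ t=0..2: t=0:+1/192 t=1:−1/36 t=2:+1/192 = -5/288
⇒ 3j(2 4 4; 0 0 0)² = 20/693, sgn -1
Racah Σ t=0..0: t=0:+1/192 = 1/192
⇒ 3j(2 4 4; 2 -2 0)² = 3/77, sgn +1
4πI² = N·(3j₀)²·(3jₘ)² = 2700/5929
I = -1·√(0.455389/4π) = -0.19036462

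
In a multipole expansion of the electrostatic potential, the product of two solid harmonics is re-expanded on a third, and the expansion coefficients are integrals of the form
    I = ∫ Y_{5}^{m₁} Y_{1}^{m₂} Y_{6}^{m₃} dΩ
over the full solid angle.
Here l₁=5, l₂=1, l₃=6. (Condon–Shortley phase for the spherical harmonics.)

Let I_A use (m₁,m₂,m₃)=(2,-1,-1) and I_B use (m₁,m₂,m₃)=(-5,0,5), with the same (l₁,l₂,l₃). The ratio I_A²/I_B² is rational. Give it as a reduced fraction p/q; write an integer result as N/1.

Same 5,1,6: normalisation and zero-m 3j drop out of the ratio.
A: Δ: 0! 10! 2! / 13! → 1/858; sum: t=0:+1/60480 = 1/60480; 3j²(5 1 6; 2 -1 -1) = Δ·Π!·Σ² = 5/429  (sign -1)
B: Δ: 0! 10! 2! / 13! → 1/858; sum: t=0:+1/3628800 = 1/3628800; 3j²(5 1 6; -5 0 5) = Δ·Π!·Σ² = 1/78  (sign -1)
I_A²/I_B² = (5/429)/(1/78) = 10/11

10/11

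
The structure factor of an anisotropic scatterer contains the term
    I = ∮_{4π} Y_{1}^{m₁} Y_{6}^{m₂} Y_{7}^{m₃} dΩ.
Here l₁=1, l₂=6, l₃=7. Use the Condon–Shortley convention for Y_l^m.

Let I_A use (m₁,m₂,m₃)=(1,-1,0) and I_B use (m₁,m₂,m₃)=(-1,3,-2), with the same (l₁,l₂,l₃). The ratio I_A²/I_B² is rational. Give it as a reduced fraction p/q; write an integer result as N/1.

Same 1,6,7: normalisation and zero-m 3j drop out of the ratio.
A: Δ: 0! 2! 12! / 15! → 1/1365; sum: t=0:+1/1209600 = 1/1209600; 3j²(1 6 7; 1 -1 0) = Δ·Π!·Σ² = 1/65  (sign -1)
B: Δ: 0! 2! 12! / 15! → 1/1365; sum: t=0:+1/4354560 = 1/4354560; 3j²(1 6 7; -1 3 -2) = Δ·Π!·Σ² = 2/273  (sign -1)
I_A²/I_B² = (1/65)/(2/273) = 21/10

21/10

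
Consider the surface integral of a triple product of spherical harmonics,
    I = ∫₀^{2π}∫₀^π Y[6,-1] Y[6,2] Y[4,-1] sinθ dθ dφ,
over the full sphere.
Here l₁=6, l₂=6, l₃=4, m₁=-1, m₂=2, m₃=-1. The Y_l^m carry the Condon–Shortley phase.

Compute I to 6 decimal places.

m-sum 0 ✓  L=16 even ✓  0≤4≤12 ✓
Π(2lᵢ+1) = 13×13×9 = 1521
triangle coeff Δ(6,6,4) = 1/15315300
Σ_t [2,6]: t=2:+1/829440 t=3:−1/25920 t=4:+1/9216 t=5:−1/25920 t=6:+1/829440 = 7/207360
(3j)²=28/2431 [(6 6 4; 0 0 0)], sign=+1
Σ_t [4,7]: t=4:+1/82944 t=5:−1/17280 t=6:+1/34560 t=7:−1/725760 = -53/2903040
(3j)²=2809/306306 [(6 6 4; -1 2 -1)], sign=+1
⇒ 4πI² = 5618/34969
I = (+1)√(5618/34969/(4π)) = 0.11306920

0.113069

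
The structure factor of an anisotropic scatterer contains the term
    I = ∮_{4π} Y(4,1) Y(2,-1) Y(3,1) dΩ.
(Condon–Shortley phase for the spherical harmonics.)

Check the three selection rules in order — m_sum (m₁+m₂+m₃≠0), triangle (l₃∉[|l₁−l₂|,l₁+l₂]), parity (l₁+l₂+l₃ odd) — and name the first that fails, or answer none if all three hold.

m₁+m₂+m₃ = 1 − 1 + 1 = 1  ✗
triangle: |4−2|=2 ≤ l₃=3 ≤ 4+2=6
parity: l₁+l₂+l₃ = 9 is odd

m_sum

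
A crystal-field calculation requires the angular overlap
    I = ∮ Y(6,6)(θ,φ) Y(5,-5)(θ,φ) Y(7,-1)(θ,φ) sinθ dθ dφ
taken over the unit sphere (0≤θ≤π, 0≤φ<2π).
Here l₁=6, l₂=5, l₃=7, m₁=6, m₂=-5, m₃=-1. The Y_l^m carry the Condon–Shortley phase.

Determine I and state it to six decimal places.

Rules hold: Σm=0, L=18 even, 1≤7≤11.
N = 13·11·15 = 2145
Δ = 4!·8!·6!/19! = 1/174594420
Racah Σ t=0..4: t=0:+1/4147200 t=1:−1/207360 t=2:+1/82944 t=3:−1/207360 t=4:+1/4147200 = 1/345600
⇒ 3j(6 5 7; 0 0 0)² = 420/46189, sgn -1
Racah Σ t=0..0: t=0:+1/696729600 = 1/696729600
⇒ 3j(6 5 7; 6 -5 -1)² = 5/8398, sgn +1
4πI² = N·(3j₀)²·(3jₘ)² = 15750/1356277
I = -1·√(0.0116127/4π) = -0.03039913

-0.030399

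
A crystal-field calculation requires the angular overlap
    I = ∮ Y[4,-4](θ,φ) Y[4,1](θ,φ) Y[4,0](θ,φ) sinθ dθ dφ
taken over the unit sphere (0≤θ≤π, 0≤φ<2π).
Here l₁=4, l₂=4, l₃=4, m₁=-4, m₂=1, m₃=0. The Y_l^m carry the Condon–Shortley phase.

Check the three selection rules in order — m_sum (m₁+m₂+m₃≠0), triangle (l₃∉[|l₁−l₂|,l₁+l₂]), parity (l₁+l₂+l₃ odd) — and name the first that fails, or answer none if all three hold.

azimuthal sum: -4 + 1 + 0 = -3  ✗
0 ≤ 4 ≤ 8 (triangle on l)
L = 4 + 4 + 4 = 12 (even)

m_sum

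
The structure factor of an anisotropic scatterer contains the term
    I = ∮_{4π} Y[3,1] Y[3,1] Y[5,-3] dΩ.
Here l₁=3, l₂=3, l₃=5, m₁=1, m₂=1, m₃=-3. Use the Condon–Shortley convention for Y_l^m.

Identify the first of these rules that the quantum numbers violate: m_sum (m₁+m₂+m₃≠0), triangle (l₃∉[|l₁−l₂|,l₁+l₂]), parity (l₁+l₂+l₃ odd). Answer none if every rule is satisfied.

m_sum

azimuthal sum: 1 + 1 − 3 = -1  ✗
0 ≤ 5 ≤ 6 (triangle on l)
L = 3 + 3 + 5 = 11 (odd)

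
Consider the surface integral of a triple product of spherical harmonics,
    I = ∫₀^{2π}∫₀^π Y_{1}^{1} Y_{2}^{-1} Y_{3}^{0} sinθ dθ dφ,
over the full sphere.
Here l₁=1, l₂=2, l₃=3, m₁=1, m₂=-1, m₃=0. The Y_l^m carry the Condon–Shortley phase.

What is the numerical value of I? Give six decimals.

0.143048

Rules hold: Σm=0, L=6 even, 1≤3≤3.
N = 3·5·7 = 105
Δ = 0!·2!·4!/7! = 1/105
Racah Σ t=0..0: t=0:+1/4 = 1/4
⇒ 3j(1 2 3; 0 0 0)² = 3/35, sgn -1
Racah Σ t=0..0: t=0:+1/12 = 1/12
⇒ 3j(1 2 3; 1 -1 0)² = 1/35, sgn -1
4πI² = N·(3j₀)²·(3jₘ)² = 9/35
I = +1·√(0.257143/4π) = 0.14304817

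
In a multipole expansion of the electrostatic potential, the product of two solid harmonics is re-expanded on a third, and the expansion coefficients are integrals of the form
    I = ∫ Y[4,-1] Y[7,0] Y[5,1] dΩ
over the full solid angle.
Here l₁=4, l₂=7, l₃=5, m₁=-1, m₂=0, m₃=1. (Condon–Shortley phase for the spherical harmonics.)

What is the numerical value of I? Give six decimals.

0.017039

Checks pass: Σm=0; 16 even; l₃=5∈[3,11].
(2·4+1)(2·7+1)(2·5+1) = 1485
Δ: 6! 2! 8! / 17! → 1/6126120
sum: t=2:+1/69120 t=3:−1/20736 t=4:+1/69120 = -1/51840
3j²(4 7 5; 0 0 0) = Δ·Π!·Σ² = 280/21879  (sign +1)
sum: t=3:−1/41472 t=4:+1/34560 t=5:−1/345600 = 1/518400
3j²(4 7 5; -1 0 1) = Δ·Π!·Σ² = 7/36465  (sign +1)
combine: 4πI² = 1485·280/21879·7/36465 = 1960/537251
take √, sign +1: I = 0.01703862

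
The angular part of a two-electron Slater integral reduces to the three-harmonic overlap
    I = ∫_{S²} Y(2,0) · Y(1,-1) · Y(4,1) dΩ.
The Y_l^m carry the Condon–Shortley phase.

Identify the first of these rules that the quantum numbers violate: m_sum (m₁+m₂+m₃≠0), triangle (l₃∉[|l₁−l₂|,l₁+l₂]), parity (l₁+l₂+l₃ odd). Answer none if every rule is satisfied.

triangle

m₁+m₂+m₃ = 0 − 1 + 1 = 0  ✓
triangle: |2−1|=1 ≤ l₃=4 ≤ 2+1=3  ✗
parity: l₁+l₂+l₃ = 7 is odd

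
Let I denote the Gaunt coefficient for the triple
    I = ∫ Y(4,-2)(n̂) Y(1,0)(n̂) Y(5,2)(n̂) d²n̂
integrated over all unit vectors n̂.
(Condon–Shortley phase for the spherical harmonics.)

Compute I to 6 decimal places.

0.225034

Rules hold: Σm=0, L=10 even, 3≤5≤5.
N = 9·3·11 = 297
Δ = 0!·8!·2!/11! = 1/495
Racah Σ t=0..0: t=0:+1/576 = 1/576
⇒ 3j(4 1 5; 0 0 0)² = 5/99, sgn -1
Racah Σ t=0..0: t=0:+1/1440 = 1/1440
⇒ 3j(4 1 5; -2 0 2)² = 7/165, sgn -1
4πI² = N·(3j₀)²·(3jₘ)² = 7/11
I = +1·√(0.636364/4π) = 0.22503380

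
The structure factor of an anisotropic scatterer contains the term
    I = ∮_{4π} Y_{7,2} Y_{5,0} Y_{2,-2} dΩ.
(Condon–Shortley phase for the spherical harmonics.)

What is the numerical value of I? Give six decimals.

Rules hold: Σm=0, L=14 even, 2≤2≤12.
N = 15·11·5 = 825
Δ = 10!·4!·0!/15! = 1/15015
Racah Σ t=5..5: t=5:−1/57600 = -1/57600
⇒ 3j(7 5 2; 0 0 0)² = 21/715, sgn -1
Racah Σ t=5..5: t=5:−1/345600 = -1/345600
⇒ 3j(7 5 2; 2 0 -2)² = 6/715, sgn -1
4πI² = N·(3j₀)²·(3jₘ)² = 378/1859
I = +1·√(0.203335/4π) = 0.12720415

0.127204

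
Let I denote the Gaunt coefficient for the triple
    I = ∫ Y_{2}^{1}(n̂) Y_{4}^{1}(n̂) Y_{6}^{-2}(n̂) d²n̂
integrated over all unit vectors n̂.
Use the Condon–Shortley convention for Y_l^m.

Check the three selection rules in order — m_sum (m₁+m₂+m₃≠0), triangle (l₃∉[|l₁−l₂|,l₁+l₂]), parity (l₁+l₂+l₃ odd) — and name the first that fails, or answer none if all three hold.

Σmᵢ = 0  ✓
l₃∈[|l₁−l₂|,l₁+l₂]=[2,6], have l₃=6  ✓
Σlᵢ = 12 ⇒ even  ✓

none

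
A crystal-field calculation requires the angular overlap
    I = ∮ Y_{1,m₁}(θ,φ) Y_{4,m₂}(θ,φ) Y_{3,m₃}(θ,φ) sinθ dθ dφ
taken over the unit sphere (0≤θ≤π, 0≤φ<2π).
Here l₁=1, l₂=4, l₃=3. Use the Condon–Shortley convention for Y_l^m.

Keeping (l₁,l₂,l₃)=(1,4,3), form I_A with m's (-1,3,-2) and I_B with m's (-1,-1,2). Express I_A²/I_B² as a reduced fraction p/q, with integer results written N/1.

7/1

Shared (l₁,l₂,l₃)=(1,4,3): N and (l;000)² cancel in I_A²/I_B².
A: Δ = 2!·0!·6!/9! = 1/252; Racah Σ t=2..2: t=2:+1/240 = 1/240; ⇒ 3j(1 4 3; -1 3 -2)² = 1/12, sgn -1
B: Δ = 2!·0!·6!/9! = 1/252; Racah Σ t=2..2: t=2:+1/240 = 1/240; ⇒ 3j(1 4 3; -1 -1 2)² = 1/84, sgn -1
I_A²/I_B² = (1/12)/(1/84) = 7/1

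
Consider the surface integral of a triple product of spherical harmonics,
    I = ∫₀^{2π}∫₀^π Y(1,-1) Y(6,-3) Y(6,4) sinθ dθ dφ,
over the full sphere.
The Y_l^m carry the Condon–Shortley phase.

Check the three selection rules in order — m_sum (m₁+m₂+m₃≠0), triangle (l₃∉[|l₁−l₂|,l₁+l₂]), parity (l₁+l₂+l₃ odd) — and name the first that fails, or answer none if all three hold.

m₁+m₂+m₃ = -1 − 3 + 4 = 0  ✓
triangle: |1−6|=5 ≤ l₃=6 ≤ 1+6=7  ✓
parity: l₁+l₂+l₃ = 13 is odd  ✗

parity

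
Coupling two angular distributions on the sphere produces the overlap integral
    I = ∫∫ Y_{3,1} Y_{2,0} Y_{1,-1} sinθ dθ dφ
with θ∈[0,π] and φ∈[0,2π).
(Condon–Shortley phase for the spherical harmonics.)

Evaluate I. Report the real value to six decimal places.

-0.202301

Checks pass: Σm=0; 6 even; l₃=1∈[1,5].
(2·3+1)(2·2+1)(2·1+1) = 105
Δ: 4! 2! 0! / 7! → 1/105
sum: t=2:+1/4 = 1/4
3j²(3 2 1; 0 0 0) = Δ·Π!·Σ² = 3/35  (sign -1)
sum: t=2:+1/8 = 1/8
3j²(3 2 1; 1 0 -1) = Δ·Π!·Σ² = 2/35  (sign +1)
combine: 4πI² = 105·3/35·2/35 = 18/35
take √, sign -1: I = -0.20230066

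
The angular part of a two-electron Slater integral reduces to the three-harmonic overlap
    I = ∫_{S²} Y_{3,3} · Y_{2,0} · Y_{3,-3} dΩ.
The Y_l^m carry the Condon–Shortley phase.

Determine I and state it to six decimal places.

0.210261

m-sum 0 ✓  L=8 even ✓  1≤3≤5 ✓
Π(2lᵢ+1) = 7×5×7 = 245
triangle coeff Δ(3,2,3) = 1/3780
Σ_t [0,2]: t=0:+1/24 t=1:−1/4 t=2:+1/24 = -1/6
(3j)²=4/105 [(3 2 3; 0 0 0)], sign=+1
Σ_t [0,0]: t=0:+1/96 = 1/96
(3j)²=5/84 [(3 2 3; 3 0 -3)], sign=+1
⇒ 4πI² = 5/9
I = (+1)√(5/9/(4π)) = 0.21026104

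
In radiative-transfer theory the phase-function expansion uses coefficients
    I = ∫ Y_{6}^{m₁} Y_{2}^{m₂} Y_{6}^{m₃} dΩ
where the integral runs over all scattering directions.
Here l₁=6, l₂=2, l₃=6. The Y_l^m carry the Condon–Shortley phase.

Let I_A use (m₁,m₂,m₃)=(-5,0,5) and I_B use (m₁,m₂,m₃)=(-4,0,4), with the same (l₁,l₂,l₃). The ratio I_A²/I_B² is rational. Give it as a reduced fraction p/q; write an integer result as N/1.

Shared (l₁,l₂,l₃)=(6,2,6): N and (l;000)² cancel in I_A²/I_B².
A: Δ = 2!·10!·2!/15! = 1/90090; Racah Σ t=1..2: t=1:−1/3628800 t=2:+1/1451520 = 1/2419200; ⇒ 3j(6 2 6; -5 0 5)² = 11/910, sgn -1
B: Δ = 2!·10!·2!/15! = 1/90090; Racah Σ t=0..2: t=0:+1/14515200 t=1:−1/362880 t=2:+1/322560 = 1/2419200; ⇒ 3j(6 2 6; -4 0 4)² = 2/5005, sgn +1
I_A²/I_B² = (11/910)/(2/5005) = 121/4

121/4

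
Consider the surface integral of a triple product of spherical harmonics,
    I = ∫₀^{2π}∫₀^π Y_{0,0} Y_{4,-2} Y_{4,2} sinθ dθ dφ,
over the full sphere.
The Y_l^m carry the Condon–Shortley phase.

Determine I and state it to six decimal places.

0.282095

Checks pass: Σm=0; 8 even; l₃=4∈[4,4].
(2·0+1)(2·4+1)(2·4+1) = 81
Δ: 0! 0! 8! / 9! → 1/9
sum: t=0:+1/576 = 1/576
3j²(0 4 4; 0 0 0) = Δ·Π!·Σ² = 1/9  (sign +1)
sum: t=0:+1/1440 = 1/1440
3j²(0 4 4; 0 -2 2) = Δ·Π!·Σ² = 1/9  (sign +1)
combine: 4πI² = 81·1/9·1/9 = 1/1
take √, sign +1: I = 0.28209479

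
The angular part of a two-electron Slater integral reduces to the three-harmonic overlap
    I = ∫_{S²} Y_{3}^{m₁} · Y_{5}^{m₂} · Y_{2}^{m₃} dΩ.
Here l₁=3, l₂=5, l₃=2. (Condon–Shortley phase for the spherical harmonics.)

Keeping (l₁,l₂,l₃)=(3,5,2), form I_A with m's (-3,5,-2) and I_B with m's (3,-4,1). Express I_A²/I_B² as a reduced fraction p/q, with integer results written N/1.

l's match ⇒ only the (l;m) 3-j factors differ between A and B.
A: triangle coeff Δ(3,5,2) = 1/2310; Σ_t [6,6]: t=6:+1/17280 = 1/17280; (3j)²=1/11 [(3 5 2; -3 5 -2)], sign=+1
B: triangle coeff Δ(3,5,2) = 1/2310; Σ_t [0,0]: t=0:+1/4320 = 1/4320; (3j)²=2/55 [(3 5 2; 3 -4 1)], sign=-1
I_A²/I_B² = (1/11)/(2/55) = 5/2

5/2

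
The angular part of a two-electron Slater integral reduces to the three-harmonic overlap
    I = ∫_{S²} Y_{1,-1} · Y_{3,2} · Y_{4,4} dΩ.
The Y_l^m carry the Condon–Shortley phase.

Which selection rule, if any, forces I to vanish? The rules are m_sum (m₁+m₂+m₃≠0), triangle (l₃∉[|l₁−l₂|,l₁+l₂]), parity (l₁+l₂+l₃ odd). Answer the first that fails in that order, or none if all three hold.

m_sum

Σmᵢ = 5  ✗
l₃∈[|l₁−l₂|,l₁+l₂]=[2,4], have l₃=4
Σlᵢ = 8 ⇒ even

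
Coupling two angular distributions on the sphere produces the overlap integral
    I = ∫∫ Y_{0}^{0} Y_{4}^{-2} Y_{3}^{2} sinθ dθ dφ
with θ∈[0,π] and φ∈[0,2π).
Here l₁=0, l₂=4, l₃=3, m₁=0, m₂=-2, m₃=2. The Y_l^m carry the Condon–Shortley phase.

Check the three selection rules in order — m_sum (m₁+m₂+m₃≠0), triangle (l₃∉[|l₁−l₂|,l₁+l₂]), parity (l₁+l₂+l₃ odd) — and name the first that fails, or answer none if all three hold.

m₁+m₂+m₃ = 0 − 2 + 2 = 0  ✓
triangle: |0−4|=4 ≤ l₃=3 ≤ 0+4=4  ✗
parity: l₁+l₂+l₃ = 7 is odd

triangle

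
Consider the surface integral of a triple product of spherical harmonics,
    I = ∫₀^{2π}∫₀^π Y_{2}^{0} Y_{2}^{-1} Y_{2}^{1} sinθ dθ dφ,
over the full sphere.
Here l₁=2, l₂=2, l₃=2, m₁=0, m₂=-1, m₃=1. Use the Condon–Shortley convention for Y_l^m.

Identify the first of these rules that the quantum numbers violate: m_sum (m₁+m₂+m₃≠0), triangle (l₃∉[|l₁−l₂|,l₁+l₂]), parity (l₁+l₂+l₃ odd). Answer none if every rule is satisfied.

azimuthal sum: 0 − 1 + 1 = 0  ✓
0 ≤ 2 ≤ 4 (triangle on l)  ✓
L = 2 + 2 + 2 = 6 (even)  ✓

none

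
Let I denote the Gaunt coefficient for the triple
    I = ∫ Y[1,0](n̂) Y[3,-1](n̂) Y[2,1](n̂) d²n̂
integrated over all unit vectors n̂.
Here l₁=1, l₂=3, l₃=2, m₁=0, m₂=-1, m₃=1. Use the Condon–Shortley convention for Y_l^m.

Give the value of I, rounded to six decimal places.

-0.233597

Checks pass: Σm=0; 6 even; l₃=2∈[2,4].
(2·1+1)(2·3+1)(2·2+1) = 105
Δ: 2! 0! 4! / 7! → 1/105
sum: t=1:−1/4 = -1/4
3j²(1 3 2; 0 0 0) = Δ·Π!·Σ² = 3/35  (sign -1)
sum: t=1:−1/6 = -1/6
3j²(1 3 2; 0 -1 1) = Δ·Π!·Σ² = 8/105  (sign +1)
combine: 4πI² = 105·3/35·8/105 = 24/35
take √, sign -1: I = -0.23359668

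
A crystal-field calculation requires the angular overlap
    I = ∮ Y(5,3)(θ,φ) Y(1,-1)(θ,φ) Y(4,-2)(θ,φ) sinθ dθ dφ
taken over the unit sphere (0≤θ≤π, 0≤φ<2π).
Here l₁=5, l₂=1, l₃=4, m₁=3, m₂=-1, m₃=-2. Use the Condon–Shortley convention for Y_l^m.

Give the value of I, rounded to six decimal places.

-0.259847

m-sum 0 ✓  L=10 even ✓  4≤4≤6 ✓
Π(2lᵢ+1) = 11×3×9 = 297
triangle coeff Δ(5,1,4) = 1/495
Σ_t [1,1]: t=1:−1/576 = -1/576
(3j)²=5/99 [(5 1 4; 0 0 0)], sign=-1
Σ_t [0,0]: t=0:+1/2880 = 1/2880
(3j)²=28/495 [(5 1 4; 3 -1 -2)], sign=+1
⇒ 4πI² = 28/33
I = (-1)√(28/33/(4π)) = -0.25984664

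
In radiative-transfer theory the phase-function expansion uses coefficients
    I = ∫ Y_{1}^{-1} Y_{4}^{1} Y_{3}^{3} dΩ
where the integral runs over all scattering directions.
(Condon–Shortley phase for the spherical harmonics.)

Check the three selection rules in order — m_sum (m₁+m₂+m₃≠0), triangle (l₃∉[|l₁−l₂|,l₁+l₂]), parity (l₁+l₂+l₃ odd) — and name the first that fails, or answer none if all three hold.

m_sum

Σmᵢ = 3  ✗
l₃∈[|l₁−l₂|,l₁+l₂]=[3,5], have l₃=3
Σlᵢ = 8 ⇒ even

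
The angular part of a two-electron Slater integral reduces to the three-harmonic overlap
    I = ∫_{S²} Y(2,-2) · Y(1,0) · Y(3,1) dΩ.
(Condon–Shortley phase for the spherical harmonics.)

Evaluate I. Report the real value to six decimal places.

-2 + 0 + 1 = -1 ≠ 0: azimuthal integral kills it; I = 0

0.000000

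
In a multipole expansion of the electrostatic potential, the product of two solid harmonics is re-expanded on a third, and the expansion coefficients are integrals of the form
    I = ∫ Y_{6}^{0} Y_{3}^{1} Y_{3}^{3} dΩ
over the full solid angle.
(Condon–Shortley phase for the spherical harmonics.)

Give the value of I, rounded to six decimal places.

0 + 1 + 3 = 4 ≠ 0: azimuthal integral kills it; I = 0

0.000000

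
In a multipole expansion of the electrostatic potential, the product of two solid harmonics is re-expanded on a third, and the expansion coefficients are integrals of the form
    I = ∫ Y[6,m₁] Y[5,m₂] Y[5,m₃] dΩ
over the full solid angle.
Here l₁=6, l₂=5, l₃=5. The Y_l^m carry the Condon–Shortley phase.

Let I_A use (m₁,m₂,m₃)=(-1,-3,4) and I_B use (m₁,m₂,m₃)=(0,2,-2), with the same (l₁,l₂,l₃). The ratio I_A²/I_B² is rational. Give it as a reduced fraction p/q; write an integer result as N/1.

847/432

Shared (l₁,l₂,l₃)=(6,5,5): N and (l;000)² cancel in I_A²/I_B².
A: Δ = 6!·6!·4!/17! = 1/28588560; Racah Σ t=1..2: t=1:−1/518400 t=2:+1/138240 = 11/2073600; ⇒ 3j(6 5 5; -1 -3 4)² = 77/4420, sgn -1
B: Δ = 6!·6!·4!/17! = 1/28588560; Racah Σ t=3..6: t=3:−1/31104 t=4:+1/13824 t=5:−1/57600 t=6:+1/3110400 = 1/43200; ⇒ 3j(6 5 5; 0 2 -2)² = 108/12155, sgn -1
I_A²/I_B² = (77/4420)/(108/12155) = 847/432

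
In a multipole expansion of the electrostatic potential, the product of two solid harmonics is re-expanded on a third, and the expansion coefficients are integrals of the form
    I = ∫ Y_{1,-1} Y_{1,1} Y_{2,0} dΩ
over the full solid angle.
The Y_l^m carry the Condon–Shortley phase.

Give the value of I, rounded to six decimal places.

0.126157

Rules hold: Σm=0, L=4 even, 0≤2≤2.
N = 3·3·5 = 45
Δ = 0!·2!·2!/5! = 1/30
Racah Σ t=0..0: t=0:+1/1 = 1/1
⇒ 3j(1 1 2; 0 0 0)² = 2/15, sgn +1
Racah Σ t=0..0: t=0:+1/4 = 1/4
⇒ 3j(1 1 2; -1 1 0)² = 1/30, sgn +1
4πI² = N·(3j₀)²·(3jₘ)² = 1/5
I = +1·√(0.2/4π) = 0.12615663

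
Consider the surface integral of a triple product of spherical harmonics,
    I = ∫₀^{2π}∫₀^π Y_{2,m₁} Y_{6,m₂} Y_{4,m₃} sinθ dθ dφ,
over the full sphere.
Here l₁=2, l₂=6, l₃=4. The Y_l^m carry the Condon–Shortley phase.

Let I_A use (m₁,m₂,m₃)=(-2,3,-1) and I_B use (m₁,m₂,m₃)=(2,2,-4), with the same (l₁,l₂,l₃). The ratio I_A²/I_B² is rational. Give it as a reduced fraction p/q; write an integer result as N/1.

Same 2,6,4: normalisation and zero-m 3j drop out of the ratio.
A: Δ: 4! 0! 8! / 13! → 1/6435; sum: t=4:+1/17280 = 1/17280; 3j²(2 6 4; -2 3 -1) = Δ·Π!·Σ² = 14/715  (sign -1)
B: Δ: 4! 0! 8! / 13! → 1/6435; sum: t=0:+1/967680 = 1/967680; 3j²(2 6 4; 2 2 -4) = Δ·Π!·Σ² = 1/6435  (sign +1)
I_A²/I_B² = (14/715)/(1/6435) = 126/1

126/1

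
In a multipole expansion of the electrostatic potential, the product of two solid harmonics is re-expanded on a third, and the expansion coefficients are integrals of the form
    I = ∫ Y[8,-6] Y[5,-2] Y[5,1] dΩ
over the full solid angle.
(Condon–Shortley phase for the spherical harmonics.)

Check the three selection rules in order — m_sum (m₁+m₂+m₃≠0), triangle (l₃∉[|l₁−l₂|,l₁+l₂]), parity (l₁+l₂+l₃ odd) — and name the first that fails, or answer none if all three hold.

m_sum

Σmᵢ = -7  ✗
l₃∈[|l₁−l₂|,l₁+l₂]=[3,13], have l₃=5
Σlᵢ = 18 ⇒ even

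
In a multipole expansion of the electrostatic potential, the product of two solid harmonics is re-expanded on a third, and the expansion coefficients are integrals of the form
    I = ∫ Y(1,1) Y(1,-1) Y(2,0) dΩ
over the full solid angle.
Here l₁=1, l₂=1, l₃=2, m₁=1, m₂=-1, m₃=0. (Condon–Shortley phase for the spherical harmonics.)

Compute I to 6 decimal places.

0.126157

m-sum 0 ✓  L=4 even ✓  0≤2≤2 ✓
Π(2lᵢ+1) = 3×3×5 = 45
triangle coeff Δ(1,1,2) = 1/30
Σ_t [0,0]: t=0:+1/1 = 1/1
(3j)²=2/15 [(1 1 2; 0 0 0)], sign=+1
Σ_t [0,0]: t=0:+1/4 = 1/4
(3j)²=1/30 [(1 1 2; 1 -1 0)], sign=+1
⇒ 4πI² = 1/5
I = (+1)√(1/5/(4π)) = 0.12615663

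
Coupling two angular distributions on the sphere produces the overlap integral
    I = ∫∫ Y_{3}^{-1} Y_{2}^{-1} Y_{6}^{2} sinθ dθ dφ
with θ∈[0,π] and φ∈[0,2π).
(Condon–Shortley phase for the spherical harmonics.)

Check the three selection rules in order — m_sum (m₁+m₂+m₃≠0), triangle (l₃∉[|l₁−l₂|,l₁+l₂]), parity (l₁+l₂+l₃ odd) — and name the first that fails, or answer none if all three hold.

triangle

Σmᵢ = 0  ✓
l₃∈[|l₁−l₂|,l₁+l₂]=[1,5], have l₃=6  ✗
Σlᵢ = 11 ⇒ odd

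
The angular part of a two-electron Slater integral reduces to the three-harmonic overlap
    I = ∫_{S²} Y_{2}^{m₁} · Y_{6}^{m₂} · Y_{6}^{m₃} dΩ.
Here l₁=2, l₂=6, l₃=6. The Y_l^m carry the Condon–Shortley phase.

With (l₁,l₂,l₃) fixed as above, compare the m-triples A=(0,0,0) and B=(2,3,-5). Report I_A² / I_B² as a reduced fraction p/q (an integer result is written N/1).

98/55

Shared (l₁,l₂,l₃)=(2,6,6): N and (l;000)² cancel in I_A²/I_B².
A: Δ = 2!·2!·10!/15! = 1/90090; Racah Σ t=0..2: t=0:+1/69120 t=1:−1/14400 t=2:+1/69120 = -7/172800; ⇒ 3j(2 6 6; 0 0 0)² = 14/715, sgn -1
B: Δ = 2!·2!·10!/15! = 1/90090; Racah Σ t=0..0: t=0:+1/1451520 = 1/1451520; ⇒ 3j(2 6 6; 2 3 -5)² = 1/91, sgn -1
I_A²/I_B² = (14/715)/(1/91) = 98/55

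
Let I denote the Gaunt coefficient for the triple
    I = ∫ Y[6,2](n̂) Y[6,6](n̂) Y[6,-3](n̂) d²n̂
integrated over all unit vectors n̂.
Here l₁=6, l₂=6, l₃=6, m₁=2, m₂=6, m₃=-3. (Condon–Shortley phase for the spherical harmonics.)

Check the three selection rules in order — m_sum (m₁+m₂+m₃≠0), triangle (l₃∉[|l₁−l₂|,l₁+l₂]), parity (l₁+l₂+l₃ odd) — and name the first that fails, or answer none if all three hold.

m_sum

Σmᵢ = 5  ✗
l₃∈[|l₁−l₂|,l₁+l₂]=[0,12], have l₃=6
Σlᵢ = 18 ⇒ even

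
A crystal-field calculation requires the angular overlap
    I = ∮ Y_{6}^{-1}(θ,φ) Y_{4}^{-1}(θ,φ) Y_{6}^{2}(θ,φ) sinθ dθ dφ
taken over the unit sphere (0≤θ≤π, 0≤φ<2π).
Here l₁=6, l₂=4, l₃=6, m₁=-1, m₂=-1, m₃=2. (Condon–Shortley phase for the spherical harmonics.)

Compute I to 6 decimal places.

0.113069

Rules hold: Σm=0, L=16 even, 2≤6≤10.
N = 13·9·13 = 1521
Δ = 4!·8!·4!/17! = 1/15315300
Racah Σ t=0..4: t=0:+1/829440 t=1:−1/25920 t=2:+1/9216 t=3:−1/25920 t=4:+1/829440 = 7/207360
⇒ 3j(6 4 6; 0 0 0)² = 28/2431, sgn +1
Racah Σ t=0..3: t=0:+1/725760 t=1:−1/34560 t=2:+1/17280 t=3:−1/82944 = 53/2903040
⇒ 3j(6 4 6; -1 -1 2)² = 2809/306306, sgn +1
4πI² = N·(3j₀)²·(3jₘ)² = 5618/34969
I = +1·√(0.160657/4π) = 0.11306920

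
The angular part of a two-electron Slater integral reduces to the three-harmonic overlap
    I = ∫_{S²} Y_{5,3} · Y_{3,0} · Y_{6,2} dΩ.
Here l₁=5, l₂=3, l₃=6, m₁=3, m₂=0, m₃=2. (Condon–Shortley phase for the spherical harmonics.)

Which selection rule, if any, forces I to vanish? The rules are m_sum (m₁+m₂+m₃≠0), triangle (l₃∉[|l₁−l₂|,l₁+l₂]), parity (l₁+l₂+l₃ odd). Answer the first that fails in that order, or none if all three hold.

azimuthal sum: 3 + 0 + 2 = 5  ✗
2 ≤ 6 ≤ 8 (triangle on l)
L = 5 + 3 + 6 = 14 (even)

m_sum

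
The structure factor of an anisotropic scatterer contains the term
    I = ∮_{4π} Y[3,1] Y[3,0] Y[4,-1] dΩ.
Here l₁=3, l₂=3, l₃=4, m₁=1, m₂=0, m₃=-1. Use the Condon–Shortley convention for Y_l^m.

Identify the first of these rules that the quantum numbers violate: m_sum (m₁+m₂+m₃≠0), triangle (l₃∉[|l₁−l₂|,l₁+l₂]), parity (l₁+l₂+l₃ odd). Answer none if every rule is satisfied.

azimuthal sum: 1 + 0 − 1 = 0  ✓
0 ≤ 4 ≤ 6 (triangle on l)  ✓
L = 3 + 3 + 4 = 10 (even)  ✓

none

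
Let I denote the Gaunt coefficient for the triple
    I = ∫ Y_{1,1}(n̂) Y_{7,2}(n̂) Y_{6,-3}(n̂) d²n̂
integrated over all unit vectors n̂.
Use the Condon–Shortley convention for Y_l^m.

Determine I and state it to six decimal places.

0.110647

Rules hold: Σm=0, L=14 even, 6≤6≤8.
N = 3·15·13 = 585
Δ = 2!·0!·12!/15! = 1/1365
Racah Σ t=1..1: t=1:−1/518400 = -1/518400
⇒ 3j(1 7 6; 0 0 0)² = 7/195, sgn -1
Racah Σ t=0..0: t=0:+1/4354560 = 1/4354560
⇒ 3j(1 7 6; 1 2 -3)² = 2/273, sgn -1
4πI² = N·(3j₀)²·(3jₘ)² = 2/13
I = +1·√(0.153846/4π) = 0.11064668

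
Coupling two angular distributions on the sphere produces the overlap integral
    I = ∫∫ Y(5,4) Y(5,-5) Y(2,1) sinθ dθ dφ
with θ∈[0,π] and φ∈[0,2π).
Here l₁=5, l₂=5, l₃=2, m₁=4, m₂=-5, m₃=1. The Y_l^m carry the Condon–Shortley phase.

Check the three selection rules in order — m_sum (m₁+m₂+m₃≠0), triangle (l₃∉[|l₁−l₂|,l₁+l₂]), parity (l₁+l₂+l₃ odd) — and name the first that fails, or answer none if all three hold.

none

azimuthal sum: 4 − 5 + 1 = 0  ✓
0 ≤ 2 ≤ 10 (triangle on l)  ✓
L = 5 + 5 + 2 = 12 (even)  ✓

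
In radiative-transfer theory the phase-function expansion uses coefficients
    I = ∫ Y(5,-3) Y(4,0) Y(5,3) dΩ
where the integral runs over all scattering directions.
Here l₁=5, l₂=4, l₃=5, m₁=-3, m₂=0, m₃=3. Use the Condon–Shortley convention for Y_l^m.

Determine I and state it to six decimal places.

Checks pass: Σm=0; 14 even; l₃=5∈[1,9].
(2·5+1)(2·4+1)(2·5+1) = 1089
Δ: 4! 6! 4! / 15! → 1/3153150
sum: t=0:+1/69120 t=1:−1/1728 t=2:+1/576 t=3:−1/1728 t=4:+1/69120 = 7/11520
3j²(5 4 5; 0 0 0) = Δ·Π!·Σ² = 2/143  (sign -1)
sum: t=2:+1/11520 t=3:−1/4320 t=4:+1/27648 = -1/9216
3j²(5 4 5; -3 0 3) = Δ·Π!·Σ² = 2/143  (sign -1)
combine: 4πI² = 1089·2/143·2/143 = 36/169
take √, sign +1: I = 0.13019760

0.130198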